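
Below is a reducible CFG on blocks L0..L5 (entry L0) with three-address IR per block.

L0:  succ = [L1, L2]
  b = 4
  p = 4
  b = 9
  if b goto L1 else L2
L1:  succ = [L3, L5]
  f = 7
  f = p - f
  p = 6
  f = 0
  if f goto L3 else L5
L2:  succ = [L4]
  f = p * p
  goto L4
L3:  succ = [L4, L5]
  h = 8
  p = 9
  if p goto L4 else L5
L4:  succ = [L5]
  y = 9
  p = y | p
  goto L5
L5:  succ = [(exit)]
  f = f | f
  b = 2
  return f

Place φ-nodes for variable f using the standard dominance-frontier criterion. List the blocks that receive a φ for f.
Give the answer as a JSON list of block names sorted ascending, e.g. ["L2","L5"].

idom tree: L1←L0 L2←L0 L3←L1 L4←L0 L5←L0
Dom at joins:
  L4: preds {L2,L3}: {L0,L2} ∩ {L0,L1,L3} = {L0}; idom=L0
  L5: preds {L1,L3,L4}: {L0,L1} ∩ {L0,L1,L3} ∩ {L0,L4} = {L0}; idom=L0

DF derivation:
  join L4 pred L2: L2 stop@L0
  join L4 pred L3: L3→L1 stop@L0
  join L5 pred L1: L1 stop@L0
  join L5 pred L3: L3→L1 stop@L0
  join L5 pred L4: L4 stop@L0
  DF(L0)=∅
  DF(L1)={L4,L5}
  DF(L2)={L4}
  DF(L3)={L4,L5}
  DF(L4)={L5}
  DF(L5)=∅

φ for f: defs {L1,L2,L5}
  DF⁺ = {L4,L5}

Answer: ["L4", "L5"]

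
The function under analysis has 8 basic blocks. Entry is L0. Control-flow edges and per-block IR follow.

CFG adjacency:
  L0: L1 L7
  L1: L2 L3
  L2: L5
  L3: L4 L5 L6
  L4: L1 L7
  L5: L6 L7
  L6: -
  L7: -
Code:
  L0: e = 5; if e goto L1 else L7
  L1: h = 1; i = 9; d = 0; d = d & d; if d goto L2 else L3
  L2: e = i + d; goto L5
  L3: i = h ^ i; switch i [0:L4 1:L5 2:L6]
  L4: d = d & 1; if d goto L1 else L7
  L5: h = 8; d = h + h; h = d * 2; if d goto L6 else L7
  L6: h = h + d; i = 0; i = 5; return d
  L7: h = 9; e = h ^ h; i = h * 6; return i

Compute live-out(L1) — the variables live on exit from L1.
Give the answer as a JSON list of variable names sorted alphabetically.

Answer: ["d", "h", "i"]

Analysis:
Per-block:
  L0 def {e} use ∅
  L1 def {d,h,i} use ∅
  L2 def {e} use {d,i}
  L3 def {i} use {h,i}
  L4 def {d} use {d}
  L5 def {d,h} use ∅
  L6 def {h,i} use {d,h}
  L7 def {e,h,i} use ∅

Live sets:
  L0: in=∅ out=∅
  L1: in=∅ out={d,h,i}
  L2: in={d,i} out=∅
  L3: in={d,h,i} out={d,h}
  L4: in={d} out=∅
  L5: in=∅ out={d,h}
  L6: in={d,h} out=∅
  L7: in=∅ out=∅

live-out(L1) = ["d", "h", "i"]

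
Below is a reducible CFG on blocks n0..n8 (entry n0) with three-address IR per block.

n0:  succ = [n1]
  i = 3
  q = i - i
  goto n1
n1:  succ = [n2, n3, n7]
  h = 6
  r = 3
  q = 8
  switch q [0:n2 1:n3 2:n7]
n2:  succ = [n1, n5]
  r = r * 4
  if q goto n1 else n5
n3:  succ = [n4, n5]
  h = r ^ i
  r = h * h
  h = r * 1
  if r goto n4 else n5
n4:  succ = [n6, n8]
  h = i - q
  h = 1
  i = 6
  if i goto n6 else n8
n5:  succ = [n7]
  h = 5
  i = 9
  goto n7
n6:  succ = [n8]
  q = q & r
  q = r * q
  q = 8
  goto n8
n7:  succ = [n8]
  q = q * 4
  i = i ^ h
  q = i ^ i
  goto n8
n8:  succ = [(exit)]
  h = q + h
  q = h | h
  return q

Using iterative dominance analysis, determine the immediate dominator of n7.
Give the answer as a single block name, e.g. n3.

idom tree: n1←n0 n2←n1 n3←n1 n4←n3 n5←n1 n6←n4 n7←n1 n8←n1
Dom at joins:
  n1: preds {n0,n2}: {n0} ∩ {n0,n1,n2} = {n0}; idom=n0
  n5: preds {n2,n3}: {n0,n1,n2} ∩ {n0,n1,n3} = {n0,n1}; idom=n1
  n7: preds {n1,n5}: {n0,n1} ∩ {n0,n1,n5} = {n0,n1}; idom=n1
  n8: preds {n4,n6,n7}: {n0,n1,n3,n4} ∩ {n0,n1,n3,n4,n6} ∩ {n0,n1,n7} = {n0,n1}; idom=n1

idom(n7) = n1

Answer: n1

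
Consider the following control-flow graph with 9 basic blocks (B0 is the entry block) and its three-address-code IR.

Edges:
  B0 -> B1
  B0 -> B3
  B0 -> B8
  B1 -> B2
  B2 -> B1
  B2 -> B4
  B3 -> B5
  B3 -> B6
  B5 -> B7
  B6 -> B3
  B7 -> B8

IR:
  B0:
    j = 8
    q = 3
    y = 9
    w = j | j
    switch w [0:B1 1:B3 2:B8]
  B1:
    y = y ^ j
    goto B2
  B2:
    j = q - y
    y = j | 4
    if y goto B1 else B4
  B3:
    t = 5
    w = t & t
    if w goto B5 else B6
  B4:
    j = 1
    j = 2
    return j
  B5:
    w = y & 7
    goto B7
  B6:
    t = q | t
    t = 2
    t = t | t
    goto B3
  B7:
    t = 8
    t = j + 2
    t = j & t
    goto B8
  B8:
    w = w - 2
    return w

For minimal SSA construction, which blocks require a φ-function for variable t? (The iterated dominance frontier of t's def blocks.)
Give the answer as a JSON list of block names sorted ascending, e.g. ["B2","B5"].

idom tree: B1←B0 B2←B1 B3←B0 B4←B2 B5←B3 B6←B3 B7←B5 B8←B0
Join-block Dom:
  B1: preds {B0,B2}: {B0} ∩ {B0,B1,B2} = {B0}; idom=B0
  B3: preds {B0,B6}: {B0} ∩ {B0,B3,B6} = {B0}; idom=B0
  B8: preds {B0,B7}: {B0} ∩ {B0,B3,B5,B7} = {B0}; idom=B0

DF walk-up:
  B1←B0: walk · to B0
  B1←B2: walk B2→B1 to B0
  B3←B0: walk · to B0
  B3←B6: walk B6→B3 to B0
  B8←B0: walk · to B0
  B8←B7: walk B7→B5→B3 to B0
  B0 → ∅
  B1 → {B1}
  B2 → {B1}
  B3 → {B3,B8}
  B4 → ∅
  B5 → {B8}
  B6 → {B3}
  B7 → {B8}
  B8 → ∅

φ for t: defs {B3,B6,B7}
  DF⁺ = {B3,B8}

Answer: ["B3", "B8"]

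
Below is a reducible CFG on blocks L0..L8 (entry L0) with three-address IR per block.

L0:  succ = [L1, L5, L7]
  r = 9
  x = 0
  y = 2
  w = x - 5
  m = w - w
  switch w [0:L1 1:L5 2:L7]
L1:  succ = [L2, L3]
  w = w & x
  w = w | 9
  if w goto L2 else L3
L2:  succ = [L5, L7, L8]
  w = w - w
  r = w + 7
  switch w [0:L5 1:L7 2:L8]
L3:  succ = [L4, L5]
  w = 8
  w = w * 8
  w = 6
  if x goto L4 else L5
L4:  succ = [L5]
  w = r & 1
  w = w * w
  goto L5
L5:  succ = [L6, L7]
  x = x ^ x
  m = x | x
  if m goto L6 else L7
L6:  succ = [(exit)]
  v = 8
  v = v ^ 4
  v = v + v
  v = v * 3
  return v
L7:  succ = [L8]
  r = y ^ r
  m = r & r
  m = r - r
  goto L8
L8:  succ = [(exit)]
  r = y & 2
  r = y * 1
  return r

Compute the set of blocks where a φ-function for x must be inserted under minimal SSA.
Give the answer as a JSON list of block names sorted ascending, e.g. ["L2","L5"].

Answer: ["L7", "L8"]

Derivation:
idom tree: L1←L0 L2←L1 L3←L1 L4←L3 L5←L0 L6←L5 L7←L0 L8←L0
Dom at joins:
  L5: preds {L0,L2,L3,L4}: {L0} ∩ {L0,L1,L2} ∩ {L0,L1,L3} ∩ {L0,L1,L3,L4} = {L0}; idom=L0
  L7: preds {L0,L2,L5}: {L0} ∩ {L0,L1,L2} ∩ {L0,L5} = {L0}; idom=L0
  L8: preds {L2,L7}: {L0,L1,L2} ∩ {L0,L7} = {L0}; idom=L0

DF derivation:
  L5←L0: walk · to L0
  L5←L2: walk L2→L1 to L0
  L5←L3: walk L3→L1 to L0
  L5←L4: walk L4→L3→L1 to L0
  L7←L0: walk · to L0
  L7←L2: walk L2→L1 to L0
  L7←L5: walk L5 to L0
  L8←L2: walk L2→L1 to L0
  L8←L7: walk L7 to L0
  DF(L0)=∅
  DF(L1)={L5,L7,L8}
  DF(L2)={L5,L7,L8}
  DF(L3)={L5}
  DF(L4)={L5}
  DF(L5)={L7}
  DF(L6)=∅
  DF(L7)={L8}
  DF(L8)=∅

φ for x: defs {L0,L5}
  DF⁺ = {L7,L8}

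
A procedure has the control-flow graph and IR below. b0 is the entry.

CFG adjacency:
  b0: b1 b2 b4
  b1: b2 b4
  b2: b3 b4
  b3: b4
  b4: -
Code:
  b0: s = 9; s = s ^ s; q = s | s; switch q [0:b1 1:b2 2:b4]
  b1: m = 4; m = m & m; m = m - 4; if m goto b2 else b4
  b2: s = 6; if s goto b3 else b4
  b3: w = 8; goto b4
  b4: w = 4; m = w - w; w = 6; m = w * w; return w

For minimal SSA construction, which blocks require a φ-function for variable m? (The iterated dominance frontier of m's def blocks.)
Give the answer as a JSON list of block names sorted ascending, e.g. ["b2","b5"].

idom tree: b1←b0 b2←b0 b3←b2 b4←b0
Dom∩ at merges:
  b2: preds {b0,b1}: {b0} ∩ {b0,b1} = {b0}; idom=b0
  b4: preds {b0,b1,b2,b3}: {b0} ∩ {b0,b1} ∩ {b0,b2} ∩ {b0,b2,b3} = {b0}; idom=b0

Frontier:
  join b2 pred b0: · stop@b0
  join b2 pred b1: b1 stop@b0
  join b4 pred b0: · stop@b0
  join b4 pred b1: b1 stop@b0
  join b4 pred b2: b2 stop@b0
  join b4 pred b3: b3→b2 stop@b0
  DF(b0)=∅
  DF(b1)={b2,b4}
  DF(b2)={b4}
  DF(b3)={b4}
  DF(b4)=∅

φ for m: defs {b1,b4}
  DF⁺ = {b2,b4}

Answer: ["b2", "b4"]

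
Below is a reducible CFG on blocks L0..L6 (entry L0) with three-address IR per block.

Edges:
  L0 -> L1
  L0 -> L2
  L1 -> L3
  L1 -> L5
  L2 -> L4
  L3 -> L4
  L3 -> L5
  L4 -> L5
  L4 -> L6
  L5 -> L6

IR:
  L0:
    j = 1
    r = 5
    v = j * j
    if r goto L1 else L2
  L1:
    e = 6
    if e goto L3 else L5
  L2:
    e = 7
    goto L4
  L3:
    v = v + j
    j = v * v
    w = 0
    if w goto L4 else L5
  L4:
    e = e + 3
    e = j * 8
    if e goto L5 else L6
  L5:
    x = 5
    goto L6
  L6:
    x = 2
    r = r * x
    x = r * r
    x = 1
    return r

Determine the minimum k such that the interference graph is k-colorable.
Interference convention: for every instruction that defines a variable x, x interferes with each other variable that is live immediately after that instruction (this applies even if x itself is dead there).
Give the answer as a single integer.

Answer: 4

Analysis:
Block summaries:
  L0: def={j,r,v} ue=∅
  L1: def={e} ue=∅
  L2: def={e} ue=∅
  L3: def={j,v,w} ue={j,v}
  L4: def={e} ue={e,j}
  L5: def={x} ue=∅
  L6: def={r,x} ue={r}

Live sets:
  live L0: ∅→{j,r,v}
  live L1: {j,r,v}→{e,j,r,v}
  live L2: {j,r}→{e,j,r}
  live L3: {e,j,r,v}→{e,j,r}
  live L4: {e,j,r}→{r}
  live L5: {r}→{r}
  live L6: {r}→∅

Conflict graph:
  e: {j,r,v,w}
  j: {e,r,v,w}
  r: {e,j,v,w,x}
  v: {e,j,r}
  w: {e,j,r}
  x: {r}

Colouring:
  clique {e,j,r,v} ⇒ need ≥ 4
  assign e→r1 j→r2 r→r0 v→r3 w→r3 x→r1 — no edge inside a register ⇒ χ ≤ 4
  χ = 4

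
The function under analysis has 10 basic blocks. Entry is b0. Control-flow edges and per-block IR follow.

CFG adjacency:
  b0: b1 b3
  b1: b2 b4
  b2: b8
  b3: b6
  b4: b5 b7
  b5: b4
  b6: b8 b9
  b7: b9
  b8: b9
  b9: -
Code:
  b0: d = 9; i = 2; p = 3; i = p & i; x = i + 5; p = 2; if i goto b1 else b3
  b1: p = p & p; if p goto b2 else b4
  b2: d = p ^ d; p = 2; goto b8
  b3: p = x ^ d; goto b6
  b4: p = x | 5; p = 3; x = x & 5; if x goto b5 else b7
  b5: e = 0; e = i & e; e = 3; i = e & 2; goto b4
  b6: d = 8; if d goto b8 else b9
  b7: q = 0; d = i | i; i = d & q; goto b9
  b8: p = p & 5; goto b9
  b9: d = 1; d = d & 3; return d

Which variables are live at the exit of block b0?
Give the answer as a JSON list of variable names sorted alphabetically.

Answer: ["d", "i", "p", "x"]

Working:
def/use:
  b0: def={d,i,p,x} ue=∅
  b1: def={p} ue={p}
  b2: def={d,p} ue={d,p}
  b3: def={p} ue={d,x}
  b4: def={p,x} ue={x}
  b5: def={e,i} ue={i}
  b6: def={d} ue=∅
  b7: def={d,i,q} ue={i}
  b8: def={p} ue={p}
  b9: def={d} ue=∅

Liveness:
  b0 li=∅ lo={d,i,p,x}
  b1 li={d,i,p,x} lo={d,i,p,x}
  b2 li={d,p} lo={p}
  b3 li={d,x} lo={p}
  b4 li={i,x} lo={i,x}
  b5 li={i,x} lo={i,x}
  b6 li={p} lo={p}
  b7 li={i} lo=∅
  b8 li={p} lo=∅
  b9 li=∅ lo=∅

live-out(b0) = ["d", "i", "p", "x"]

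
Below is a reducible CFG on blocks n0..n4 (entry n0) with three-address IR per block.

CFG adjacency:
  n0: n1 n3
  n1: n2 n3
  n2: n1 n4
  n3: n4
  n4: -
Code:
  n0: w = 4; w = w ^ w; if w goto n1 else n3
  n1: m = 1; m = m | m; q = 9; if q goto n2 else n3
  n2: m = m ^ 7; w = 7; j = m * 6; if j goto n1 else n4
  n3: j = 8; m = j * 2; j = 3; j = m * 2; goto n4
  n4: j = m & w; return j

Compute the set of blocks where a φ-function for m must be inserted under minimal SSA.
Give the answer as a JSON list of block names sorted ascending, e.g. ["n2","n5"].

Answer: ["n1", "n3", "n4"]

Analysis:
idom tree: n1←n0 n2←n1 n3←n0 n4←n0
Dom at joins:
  n1: preds {n0,n2}: {n0} ∩ {n0,n1,n2} = {n0}; idom=n0
  n3: preds {n0,n1}: {n0} ∩ {n0,n1} = {n0}; idom=n0
  n4: preds {n2,n3}: {n0,n1,n2} ∩ {n0,n3} = {n0}; idom=n0

DF derivation:
  n1←n0: walk · to n0
  n1←n2: walk n2→n1 to n0
  n3←n0: walk · to n0
  n3←n1: walk n1 to n0
  n4←n2: walk n2→n1 to n0
  n4←n3: walk n3 to n0
  n0: DF=∅
  n1: DF={n1,n3,n4}
  n2: DF={n1,n4}
  n3: DF={n4}
  n4: DF=∅

φ for m: defs {n1,n2,n3}
  DF⁺ = {n1,n3,n4}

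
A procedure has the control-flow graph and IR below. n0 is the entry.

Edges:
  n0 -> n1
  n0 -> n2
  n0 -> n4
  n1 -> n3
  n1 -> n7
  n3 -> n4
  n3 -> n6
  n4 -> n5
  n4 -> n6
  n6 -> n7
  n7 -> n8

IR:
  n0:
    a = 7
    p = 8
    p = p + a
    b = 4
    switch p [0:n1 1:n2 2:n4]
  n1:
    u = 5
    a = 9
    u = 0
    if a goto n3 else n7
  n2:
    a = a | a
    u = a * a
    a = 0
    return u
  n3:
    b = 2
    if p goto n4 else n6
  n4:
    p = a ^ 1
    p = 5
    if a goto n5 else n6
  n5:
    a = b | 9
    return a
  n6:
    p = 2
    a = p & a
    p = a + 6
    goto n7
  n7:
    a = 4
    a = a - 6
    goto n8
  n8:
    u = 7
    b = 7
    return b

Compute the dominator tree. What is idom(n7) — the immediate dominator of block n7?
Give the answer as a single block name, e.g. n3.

Answer: n0

Working:
idom tree: n1←n0 n2←n0 n3←n1 n4←n0 n5←n4 n6←n0 n7←n0 n8←n7
Dom∩ at merges:
  n4: preds {n0,n3}: {n0} ∩ {n0,n1,n3} = {n0}; idom=n0
  n6: preds {n3,n4}: {n0,n1,n3} ∩ {n0,n4} = {n0}; idom=n0
  n7: preds {n1,n6}: {n0,n1} ∩ {n0,n6} = {n0}; idom=n0

idom(n7) = n0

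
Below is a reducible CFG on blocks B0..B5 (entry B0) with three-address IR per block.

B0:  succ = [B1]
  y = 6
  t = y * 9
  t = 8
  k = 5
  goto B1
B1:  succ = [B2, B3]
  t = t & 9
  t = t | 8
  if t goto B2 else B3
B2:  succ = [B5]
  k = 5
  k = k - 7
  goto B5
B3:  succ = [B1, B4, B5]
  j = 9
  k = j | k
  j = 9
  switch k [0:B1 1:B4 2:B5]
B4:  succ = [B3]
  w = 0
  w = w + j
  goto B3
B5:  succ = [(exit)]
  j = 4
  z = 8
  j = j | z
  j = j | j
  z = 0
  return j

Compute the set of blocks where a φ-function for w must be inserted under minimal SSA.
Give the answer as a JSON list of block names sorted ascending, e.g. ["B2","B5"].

idom tree: B1←B0 B2←B1 B3←B1 B4←B3 B5←B1
Dom∩ at merges:
  B1: preds {B0,B3}: {B0} ∩ {B0,B1,B3} = {B0}; idom=B0
  B3: preds {B1,B4}: {B0,B1} ∩ {B0,B1,B3,B4} = {B0,B1}; idom=B1
  B5: preds {B2,B3}: {B0,B1,B2} ∩ {B0,B1,B3} = {B0,B1}; idom=B1

Frontier:
  B1←B0: walk · to B0
  B1←B3: walk B3→B1 to B0
  B3←B1: walk · to B1
  B3←B4: walk B4→B3 to B1
  B5←B2: walk B2 to B1
  B5←B3: walk B3 to B1
  B0 → ∅
  B1 → {B1}
  B2 → {B5}
  B3 → {B1,B3,B5}
  B4 → {B3}
  B5 → ∅

φ for w: defs {B4}
  DF⁺ = {B1,B3,B5}

Answer: ["B1", "B3", "B5"]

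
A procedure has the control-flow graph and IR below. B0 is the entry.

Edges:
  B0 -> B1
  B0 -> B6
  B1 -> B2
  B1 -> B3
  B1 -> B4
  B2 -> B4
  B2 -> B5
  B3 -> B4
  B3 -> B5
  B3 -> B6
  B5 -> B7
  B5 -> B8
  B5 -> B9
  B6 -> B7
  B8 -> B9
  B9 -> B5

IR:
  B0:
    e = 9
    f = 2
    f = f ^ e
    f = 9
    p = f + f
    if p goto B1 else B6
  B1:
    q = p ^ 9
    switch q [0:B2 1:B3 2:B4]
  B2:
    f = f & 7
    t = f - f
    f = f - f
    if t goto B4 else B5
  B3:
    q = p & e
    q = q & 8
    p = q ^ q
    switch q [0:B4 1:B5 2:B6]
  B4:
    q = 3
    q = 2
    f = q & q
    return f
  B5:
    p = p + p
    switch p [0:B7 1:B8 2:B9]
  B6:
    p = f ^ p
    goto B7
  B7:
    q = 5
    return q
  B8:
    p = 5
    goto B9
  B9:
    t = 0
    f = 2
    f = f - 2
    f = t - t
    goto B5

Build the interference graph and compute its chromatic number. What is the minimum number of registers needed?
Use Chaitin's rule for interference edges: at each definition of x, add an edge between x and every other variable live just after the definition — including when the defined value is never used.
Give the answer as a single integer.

Block summaries:
  B0: def={e,f,p} ue=∅
  B1: def={q} ue={p}
  B2: def={f,t} ue={f}
  B3: def={p,q} ue={e,p}
  B4: def={f,q} ue=∅
  B5: def={p} ue={p}
  B6: def={p} ue={f,p}
  B7: def={q} ue=∅
  B8: def={p} ue=∅
  B9: def={f,t} ue=∅

Live sets:
  B0 li=∅ lo={e,f,p}
  B1 li={e,f,p} lo={e,f,p}
  B2 li={f,p} lo={p}
  B3 li={e,f,p} lo={f,p}
  B4 li=∅ lo=∅
  B5 li={p} lo={p}
  B6 li={f,p} lo=∅
  B7 li=∅ lo=∅
  B8 li=∅ lo={p}
  B9 li={p} lo={p}

Interfere edges:
  e: {f,p,q}
  f: {e,p,q,t}
  p: {e,f,q,t}
  q: {e,f,p}
  t: {f,p}

Colouring:
  clique {e,f,p,q} ⇒ need ≥ 4
  4-colouring: c0={f}  c1={p}  c2={e,t}  c3={q}
  χ = 4

Answer: 4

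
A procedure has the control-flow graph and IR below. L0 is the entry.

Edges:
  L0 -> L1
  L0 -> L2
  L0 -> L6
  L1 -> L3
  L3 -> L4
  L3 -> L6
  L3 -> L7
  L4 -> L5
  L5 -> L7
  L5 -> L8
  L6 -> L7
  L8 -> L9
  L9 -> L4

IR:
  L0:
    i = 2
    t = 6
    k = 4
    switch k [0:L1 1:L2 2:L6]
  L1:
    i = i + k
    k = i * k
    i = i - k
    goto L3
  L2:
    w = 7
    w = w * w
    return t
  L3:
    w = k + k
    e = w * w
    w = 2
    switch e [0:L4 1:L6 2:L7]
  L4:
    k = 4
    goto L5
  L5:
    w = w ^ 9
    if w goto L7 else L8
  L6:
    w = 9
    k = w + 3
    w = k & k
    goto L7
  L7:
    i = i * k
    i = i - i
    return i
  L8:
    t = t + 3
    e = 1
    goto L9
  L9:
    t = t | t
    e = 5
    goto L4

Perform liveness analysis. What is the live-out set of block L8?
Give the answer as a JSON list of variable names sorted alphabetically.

Answer: ["i", "t", "w"]

Working:
def/use:
  L0: def={i,k,t} ue=∅
  L1: def={i,k} ue={i,k}
  L2: def={w} ue={t}
  L3: def={e,w} ue={k}
  L4: def={k} ue=∅
  L5: def={w} ue={w}
  L6: def={k,w} ue=∅
  L7: def={i} ue={i,k}
  L8: def={e,t} ue={t}
  L9: def={e,t} ue={t}

Backward fixpoint:
  L0: in=∅ out={i,k,t}
  L1: in={i,k,t} out={i,k,t}
  L2: in={t} out=∅
  L3: in={i,k,t} out={i,k,t,w}
  L4: in={i,t,w} out={i,k,t,w}
  L5: in={i,k,t,w} out={i,k,t,w}
  L6: in={i} out={i,k}
  L7: in={i,k} out=∅
  L8: in={i,t,w} out={i,t,w}
  L9: in={i,t,w} out={i,t,w}

live-out(L8) = ["i", "t", "w"]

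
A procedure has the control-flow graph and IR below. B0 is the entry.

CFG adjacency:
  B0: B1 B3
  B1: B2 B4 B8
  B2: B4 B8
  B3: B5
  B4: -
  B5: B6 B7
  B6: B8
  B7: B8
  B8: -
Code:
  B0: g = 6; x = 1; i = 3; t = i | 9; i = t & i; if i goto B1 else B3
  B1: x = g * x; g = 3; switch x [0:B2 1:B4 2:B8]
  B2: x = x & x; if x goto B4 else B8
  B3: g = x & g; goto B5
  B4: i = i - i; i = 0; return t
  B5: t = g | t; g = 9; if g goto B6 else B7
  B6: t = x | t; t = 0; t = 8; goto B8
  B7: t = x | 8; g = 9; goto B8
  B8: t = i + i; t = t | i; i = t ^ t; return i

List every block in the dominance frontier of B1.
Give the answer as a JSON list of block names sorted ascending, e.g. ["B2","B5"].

idom tree: B1←B0 B2←B1 B3←B0 B4←B1 B5←B3 B6←B5 B7←B5 B8←B0
Dom at joins:
  B4: preds {B1,B2}: {B0,B1} ∩ {B0,B1,B2} = {B0,B1}; idom=B1
  B8: preds {B1,B2,B6,B7}: {B0,B1} ∩ {B0,B1,B2} ∩ {B0,B3,B5,B6} ∩ {B0,B3,B5,B7} = {B0}; idom=B0

DF walk-up:
  join B4 pred B1: · stop@B1
  join B4 pred B2: B2 stop@B1
  join B8 pred B1: B1 stop@B0
  join B8 pred B2: B2→B1 stop@B0
  join B8 pred B6: B6→B5→B3 stop@B0
  join B8 pred B7: B7→B5→B3 stop@B0
  DF(B0)=∅
  DF(B1)={B8}
  DF(B2)={B4,B8}
  DF(B3)={B8}
  DF(B4)=∅
  DF(B5)={B8}
  DF(B6)={B8}
  DF(B7)={B8}
  DF(B8)=∅

DF(B1) = ["B8"]

Answer: ["B8"]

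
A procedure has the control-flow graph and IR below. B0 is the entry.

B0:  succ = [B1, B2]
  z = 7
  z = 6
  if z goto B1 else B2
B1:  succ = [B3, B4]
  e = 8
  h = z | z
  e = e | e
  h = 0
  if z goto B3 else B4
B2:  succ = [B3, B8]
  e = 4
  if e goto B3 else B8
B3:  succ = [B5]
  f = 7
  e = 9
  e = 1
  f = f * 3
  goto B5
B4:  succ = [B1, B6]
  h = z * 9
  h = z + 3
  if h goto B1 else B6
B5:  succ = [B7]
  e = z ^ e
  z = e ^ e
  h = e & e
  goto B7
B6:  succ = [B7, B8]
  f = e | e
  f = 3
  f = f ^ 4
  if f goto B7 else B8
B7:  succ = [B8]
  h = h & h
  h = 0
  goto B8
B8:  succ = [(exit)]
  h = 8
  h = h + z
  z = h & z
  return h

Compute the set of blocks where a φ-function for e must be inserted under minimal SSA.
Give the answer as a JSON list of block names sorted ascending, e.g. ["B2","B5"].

idom tree: B1←B0 B2←B0 B3←B0 B4←B1 B5←B3 B6←B4 B7←B0 B8←B0
Dom at joins:
  B1: preds {B0,B4}: {B0} ∩ {B0,B1,B4} = {B0}; idom=B0
  B3: preds {B1,B2}: {B0,B1} ∩ {B0,B2} = {B0}; idom=B0
  B7: preds {B5,B6}: {B0,B3,B5} ∩ {B0,B1,B4,B6} = {B0}; idom=B0
  B8: preds {B2,B6,B7}: {B0,B2} ∩ {B0,B1,B4,B6} ∩ {B0,B7} = {B0}; idom=B0

DF derivation:
  B1←B0: walk · to B0
  B1←B4: walk B4→B1 to B0
  B3←B1: walk B1 to B0
  B3←B2: walk B2 to B0
  B7←B5: walk B5→B3 to B0
  B7←B6: walk B6→B4→B1 to B0
  B8←B2: walk B2 to B0
  B8←B6: walk B6→B4→B1 to B0
  B8←B7: walk B7 to B0
  DF(B0)=∅
  DF(B1)={B1,B3,B7,B8}
  DF(B2)={B3,B8}
  DF(B3)={B7}
  DF(B4)={B1,B7,B8}
  DF(B5)={B7}
  DF(B6)={B7,B8}
  DF(B7)={B8}
  DF(B8)=∅

φ for e: defs {B1,B2,B3,B5}
  DF⁺ = {B1,B3,B7,B8}

Answer: ["B1", "B3", "B7", "B8"]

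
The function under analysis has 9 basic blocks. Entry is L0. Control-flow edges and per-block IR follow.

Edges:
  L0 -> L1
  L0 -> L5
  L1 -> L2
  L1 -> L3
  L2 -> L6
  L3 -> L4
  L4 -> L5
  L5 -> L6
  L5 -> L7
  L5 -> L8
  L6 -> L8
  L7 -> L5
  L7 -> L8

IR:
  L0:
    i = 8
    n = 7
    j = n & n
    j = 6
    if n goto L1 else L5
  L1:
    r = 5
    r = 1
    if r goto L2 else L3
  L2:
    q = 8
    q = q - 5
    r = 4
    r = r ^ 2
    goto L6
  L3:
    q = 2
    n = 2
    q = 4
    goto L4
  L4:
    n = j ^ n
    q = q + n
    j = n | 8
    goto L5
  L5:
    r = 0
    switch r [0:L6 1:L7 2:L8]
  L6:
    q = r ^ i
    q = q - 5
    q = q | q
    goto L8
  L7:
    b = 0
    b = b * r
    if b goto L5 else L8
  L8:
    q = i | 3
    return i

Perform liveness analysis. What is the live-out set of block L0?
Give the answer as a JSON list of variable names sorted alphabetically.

Answer: ["i", "j"]

Derivation:
Block summaries:
  L0 def {i,j,n} use ∅
  L1 def {r} use ∅
  L2 def {q,r} use ∅
  L3 def {n,q} use ∅
  L4 def {j,n,q} use {j,n,q}
  L5 def {r} use ∅
  L6 def {q} use {i,r}
  L7 def {b} use {r}
  L8 def {q} use {i}

Live sets:
  L0: in=∅ out={i,j}
  L1: in={i,j} out={i,j}
  L2: in={i} out={i,r}
  L3: in={i,j} out={i,j,n,q}
  L4: in={i,j,n,q} out={i}
  L5: in={i} out={i,r}
  L6: in={i,r} out={i}
  L7: in={i,r} out={i}
  L8: in={i} out=∅

live-out(L0) = ["i", "j"]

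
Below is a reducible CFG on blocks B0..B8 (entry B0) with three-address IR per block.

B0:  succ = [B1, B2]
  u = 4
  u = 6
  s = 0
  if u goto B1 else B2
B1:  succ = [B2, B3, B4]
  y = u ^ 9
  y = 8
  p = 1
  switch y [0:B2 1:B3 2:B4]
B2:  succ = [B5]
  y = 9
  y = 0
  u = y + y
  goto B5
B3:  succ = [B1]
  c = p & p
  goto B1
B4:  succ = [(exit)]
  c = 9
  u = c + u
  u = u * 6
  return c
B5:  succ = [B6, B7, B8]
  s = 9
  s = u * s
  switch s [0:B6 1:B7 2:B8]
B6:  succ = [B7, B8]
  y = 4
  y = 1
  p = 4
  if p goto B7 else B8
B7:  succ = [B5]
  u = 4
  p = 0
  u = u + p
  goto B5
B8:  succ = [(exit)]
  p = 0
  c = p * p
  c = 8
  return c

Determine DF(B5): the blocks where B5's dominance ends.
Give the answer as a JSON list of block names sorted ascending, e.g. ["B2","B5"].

idom tree: B1←B0 B2←B0 B3←B1 B4←B1 B5←B2 B6←B5 B7←B5 B8←B5
Dom∩ at merges:
  B1: preds {B0,B3}: {B0} ∩ {B0,B1,B3} = {B0}; idom=B0
  B2: preds {B0,B1}: {B0} ∩ {B0,B1} = {B0}; idom=B0
  B5: preds {B2,B7}: {B0,B2} ∩ {B0,B2,B5,B7} = {B0,B2}; idom=B2
  B7: preds {B5,B6}: {B0,B2,B5} ∩ {B0,B2,B5,B6} = {B0,B2,B5}; idom=B5
  B8: preds {B5,B6}: {B0,B2,B5} ∩ {B0,B2,B5,B6} = {B0,B2,B5}; idom=B5

Frontier:
  B1←B0: walk · to B0
  B1←B3: walk B3→B1 to B0
  B2←B0: walk · to B0
  B2←B1: walk B1 to B0
  B5←B2: walk · to B2
  B5←B7: walk B7→B5 to B2
  B7←B5: walk · to B5
  B7←B6: walk B6 to B5
  B8←B5: walk · to B5
  B8←B6: walk B6 to B5
  DF(B0)=∅
  DF(B1)={B1,B2}
  DF(B2)=∅
  DF(B3)={B1}
  DF(B4)=∅
  DF(B5)={B5}
  DF(B6)={B7,B8}
  DF(B7)={B5}
  DF(B8)=∅

DF(B5) = ["B5"]

Answer: ["B5"]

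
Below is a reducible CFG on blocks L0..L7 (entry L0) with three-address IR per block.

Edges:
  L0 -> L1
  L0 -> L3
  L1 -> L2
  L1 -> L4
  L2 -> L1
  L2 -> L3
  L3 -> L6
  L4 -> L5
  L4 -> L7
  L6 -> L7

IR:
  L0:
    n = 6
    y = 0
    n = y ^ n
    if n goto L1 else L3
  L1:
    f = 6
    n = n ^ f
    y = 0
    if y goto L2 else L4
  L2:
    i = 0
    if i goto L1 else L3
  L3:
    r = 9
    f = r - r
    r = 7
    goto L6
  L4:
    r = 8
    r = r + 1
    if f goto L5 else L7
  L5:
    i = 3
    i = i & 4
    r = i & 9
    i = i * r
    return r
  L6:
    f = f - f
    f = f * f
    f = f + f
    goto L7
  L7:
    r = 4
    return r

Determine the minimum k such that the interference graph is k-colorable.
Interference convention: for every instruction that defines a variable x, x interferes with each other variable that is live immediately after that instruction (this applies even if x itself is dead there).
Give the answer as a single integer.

Block summaries:
  L0: {n,y} / ∅
  L1: {f,n,y} / {n}
  L2: {i} / ∅
  L3: {f,r} / ∅
  L4: {r} / {f}
  L5: {i,r} / ∅
  L6: {f} / {f}
  L7: {r} / ∅

Liveness:
  L0 li=∅ lo={n}
  L1 li={n} lo={f,n}
  L2 li={n} lo={n}
  L3 li=∅ lo={f}
  L4 li={f} lo=∅
  L5 li=∅ lo=∅
  L6 li={f} lo=∅
  L7 li=∅ lo=∅

Interfere edges:
  f — {n,r,y}
  i — {n,r}
  n — {f,i,y}
  r — {f,i}
  y — {f,n}

Colouring:
  {f,n,y} pairwise interfere (3-clique) ⇒ χ ≥ 3
  assign f→r0 i→r0 n→r1 r→r1 y→r2 — no edge inside a register ⇒ χ ≤ 3
  χ = 3

Answer: 3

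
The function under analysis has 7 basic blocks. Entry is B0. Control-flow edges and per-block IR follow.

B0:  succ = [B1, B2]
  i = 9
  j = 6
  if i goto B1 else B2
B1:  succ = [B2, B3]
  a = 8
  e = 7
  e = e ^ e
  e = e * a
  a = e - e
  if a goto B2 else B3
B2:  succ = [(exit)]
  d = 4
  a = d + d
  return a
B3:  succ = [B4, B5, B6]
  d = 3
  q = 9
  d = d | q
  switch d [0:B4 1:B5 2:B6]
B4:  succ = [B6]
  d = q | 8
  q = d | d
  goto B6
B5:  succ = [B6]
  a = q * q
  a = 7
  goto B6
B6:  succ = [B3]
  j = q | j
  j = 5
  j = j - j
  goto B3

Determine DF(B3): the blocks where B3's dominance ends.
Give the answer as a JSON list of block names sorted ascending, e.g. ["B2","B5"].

idom tree: B1←B0 B2←B0 B3←B1 B4←B3 B5←B3 B6←B3
Dom∩ at merges:
  B2: preds {B0,B1}: {B0} ∩ {B0,B1} = {B0}; idom=B0
  B3: preds {B1,B6}: {B0,B1} ∩ {B0,B1,B3,B6} = {B0,B1}; idom=B1
  B6: preds {B3,B4,B5}: {B0,B1,B3} ∩ {B0,B1,B3,B4} ∩ {B0,B1,B3,B5} = {B0,B1,B3}; idom=B3

Frontier:
  join B2 pred B0: · stop@B0
  join B2 pred B1: B1 stop@B0
  join B3 pred B1: · stop@B1
  join B3 pred B6: B6→B3 stop@B1
  join B6 pred B3: · stop@B3
  join B6 pred B4: B4 stop@B3
  join B6 pred B5: B5 stop@B3
  B0: DF=∅
  B1: DF={B2}
  B2: DF=∅
  B3: DF={B3}
  B4: DF={B6}
  B5: DF={B6}
  B6: DF={B3}

DF(B3) = ["B3"]

Answer: ["B3"]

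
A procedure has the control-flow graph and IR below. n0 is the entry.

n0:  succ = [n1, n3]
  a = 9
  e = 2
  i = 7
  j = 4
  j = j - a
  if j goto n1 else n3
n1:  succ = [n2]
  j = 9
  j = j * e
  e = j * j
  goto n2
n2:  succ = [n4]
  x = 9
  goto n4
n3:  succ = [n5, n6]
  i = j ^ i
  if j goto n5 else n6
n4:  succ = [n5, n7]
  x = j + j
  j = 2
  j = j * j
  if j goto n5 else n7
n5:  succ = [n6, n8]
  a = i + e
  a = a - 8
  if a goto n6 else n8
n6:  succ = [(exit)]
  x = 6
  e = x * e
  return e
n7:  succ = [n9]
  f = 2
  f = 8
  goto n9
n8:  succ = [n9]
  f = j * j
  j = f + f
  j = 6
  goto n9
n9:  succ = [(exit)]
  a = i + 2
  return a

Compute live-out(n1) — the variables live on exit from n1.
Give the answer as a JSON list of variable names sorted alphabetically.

Answer: ["e", "i", "j"]

Analysis:
Per-block:
  n0: {a,e,i,j} / ∅
  n1: {e,j} / {e}
  n2: {x} / ∅
  n3: {i} / {i,j}
  n4: {j,x} / {j}
  n5: {a} / {e,i}
  n6: {e,x} / {e}
  n7: {f} / ∅
  n8: {f,j} / {j}
  n9: {a} / {i}

Live sets:
  n0 li=∅ lo={e,i,j}
  n1 li={e,i} lo={e,i,j}
  n2 li={e,i,j} lo={e,i,j}
  n3 li={e,i,j} lo={e,i,j}
  n4 li={e,i,j} lo={e,i,j}
  n5 li={e,i,j} lo={e,i,j}
  n6 li={e} lo=∅
  n7 li={i} lo={i}
  n8 li={i,j} lo={i}
  n9 li={i} lo=∅

live-out(n1) = ["e", "i", "j"]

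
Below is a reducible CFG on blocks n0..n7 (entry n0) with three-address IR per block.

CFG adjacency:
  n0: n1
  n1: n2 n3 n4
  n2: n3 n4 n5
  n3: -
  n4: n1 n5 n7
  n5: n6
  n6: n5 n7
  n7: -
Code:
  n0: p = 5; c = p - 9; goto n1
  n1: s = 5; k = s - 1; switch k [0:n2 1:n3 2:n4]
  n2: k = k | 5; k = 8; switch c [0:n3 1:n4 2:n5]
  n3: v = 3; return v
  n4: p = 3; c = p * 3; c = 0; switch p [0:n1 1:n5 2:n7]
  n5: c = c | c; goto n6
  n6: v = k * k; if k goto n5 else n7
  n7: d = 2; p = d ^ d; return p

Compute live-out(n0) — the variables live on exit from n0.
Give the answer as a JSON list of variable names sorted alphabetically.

def/use:
  n0 def {c,p} use ∅
  n1 def {k,s} use ∅
  n2 def {k} use {c,k}
  n3 def {v} use ∅
  n4 def {c,p} use ∅
  n5 def {c} use {c}
  n6 def {v} use {k}
  n7 def {d,p} use ∅

Live sets:
  n0 li=∅ lo={c}
  n1 li={c} lo={c,k}
  n2 li={c,k} lo={c,k}
  n3 li=∅ lo=∅
  n4 li={k} lo={c,k}
  n5 li={c,k} lo={c,k}
  n6 li={c,k} lo={c,k}
  n7 li=∅ lo=∅

live-out(n0) = ["c"]

Answer: ["c"]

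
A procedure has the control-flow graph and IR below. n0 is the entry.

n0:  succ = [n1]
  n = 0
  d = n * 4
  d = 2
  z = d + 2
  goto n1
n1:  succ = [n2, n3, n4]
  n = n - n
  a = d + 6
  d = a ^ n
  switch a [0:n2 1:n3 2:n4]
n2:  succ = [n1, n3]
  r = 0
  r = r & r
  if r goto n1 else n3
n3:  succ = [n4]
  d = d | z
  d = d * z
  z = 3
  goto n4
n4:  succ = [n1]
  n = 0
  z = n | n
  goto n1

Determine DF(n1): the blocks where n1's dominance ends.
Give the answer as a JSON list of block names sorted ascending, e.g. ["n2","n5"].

idom tree: n1←n0 n2←n1 n3←n1 n4←n1
Dom∩ at merges:
  n1: preds {n0,n2,n4}: {n0} ∩ {n0,n1,n2} ∩ {n0,n1,n4} = {n0}; idom=n0
  n3: preds {n1,n2}: {n0,n1} ∩ {n0,n1,n2} = {n0,n1}; idom=n1
  n4: preds {n1,n3}: {n0,n1} ∩ {n0,n1,n3} = {n0,n1}; idom=n1

DF walk-up:
  join n1 pred n0: · stop@n0
  join n1 pred n2: n2→n1 stop@n0
  join n1 pred n4: n4→n1 stop@n0
  join n3 pred n1: · stop@n1
  join n3 pred n2: n2 stop@n1
  join n4 pred n1: · stop@n1
  join n4 pred n3: n3 stop@n1
  DF(n0)=∅
  DF(n1)={n1}
  DF(n2)={n1,n3}
  DF(n3)={n4}
  DF(n4)={n1}

DF(n1) = ["n1"]

Answer: ["n1"]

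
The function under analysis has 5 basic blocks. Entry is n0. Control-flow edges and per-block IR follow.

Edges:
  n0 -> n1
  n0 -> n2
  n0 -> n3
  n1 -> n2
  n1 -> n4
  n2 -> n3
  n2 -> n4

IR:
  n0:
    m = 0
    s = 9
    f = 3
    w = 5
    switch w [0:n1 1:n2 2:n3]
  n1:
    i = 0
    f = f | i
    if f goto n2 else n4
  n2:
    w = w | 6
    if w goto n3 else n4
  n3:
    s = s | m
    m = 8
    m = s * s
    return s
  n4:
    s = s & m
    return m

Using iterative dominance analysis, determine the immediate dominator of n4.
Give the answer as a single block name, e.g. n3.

idom tree: n1←n0 n2←n0 n3←n0 n4←n0
Join-block Dom:
  n2: preds {n0,n1}: {n0} ∩ {n0,n1} = {n0}; idom=n0
  n3: preds {n0,n2}: {n0} ∩ {n0,n2} = {n0}; idom=n0
  n4: preds {n1,n2}: {n0,n1} ∩ {n0,n2} = {n0}; idom=n0

idom(n4) = n0

Answer: n0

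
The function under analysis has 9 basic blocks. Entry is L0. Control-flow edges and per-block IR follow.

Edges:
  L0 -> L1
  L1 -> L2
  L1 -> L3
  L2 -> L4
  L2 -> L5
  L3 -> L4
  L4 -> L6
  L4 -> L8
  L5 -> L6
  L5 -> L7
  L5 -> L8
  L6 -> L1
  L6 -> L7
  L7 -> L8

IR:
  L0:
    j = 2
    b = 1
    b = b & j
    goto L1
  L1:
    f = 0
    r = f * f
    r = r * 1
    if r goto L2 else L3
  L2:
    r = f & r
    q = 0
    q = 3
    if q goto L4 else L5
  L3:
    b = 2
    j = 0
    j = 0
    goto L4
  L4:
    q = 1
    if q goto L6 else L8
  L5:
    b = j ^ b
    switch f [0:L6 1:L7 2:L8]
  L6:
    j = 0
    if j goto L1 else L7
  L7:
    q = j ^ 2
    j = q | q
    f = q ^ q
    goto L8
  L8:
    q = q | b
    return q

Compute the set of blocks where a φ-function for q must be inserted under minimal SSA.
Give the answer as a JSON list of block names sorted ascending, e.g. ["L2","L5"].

Answer: ["L1", "L4", "L6", "L7", "L8"]

Derivation:
idom tree: L1←L0 L2←L1 L3←L1 L4←L1 L5←L2 L6←L1 L7←L1 L8←L1
Dom at joins:
  L1: preds {L0,L6}: {L0} ∩ {L0,L1,L6} = {L0}; idom=L0
  L4: preds {L2,L3}: {L0,L1,L2} ∩ {L0,L1,L3} = {L0,L1}; idom=L1
  L6: preds {L4,L5}: {L0,L1,L4} ∩ {L0,L1,L2,L5} = {L0,L1}; idom=L1
  L7: preds {L5,L6}: {L0,L1,L2,L5} ∩ {L0,L1,L6} = {L0,L1}; idom=L1
  L8: preds {L4,L5,L7}: {L0,L1,L4} ∩ {L0,L1,L2,L5} ∩ {L0,L1,L7} = {L0,L1}; idom=L1

DF walk-up:
  L1←L0: walk · to L0
  L1←L6: walk L6→L1 to L0
  L4←L2: walk L2 to L1
  L4←L3: walk L3 to L1
  L6←L4: walk L4 to L1
  L6←L5: walk L5→L2 to L1
  L7←L5: walk L5→L2 to L1
  L7←L6: walk L6 to L1
  L8←L4: walk L4 to L1
  L8←L5: walk L5→L2 to L1
  L8←L7: walk L7 to L1
  L0: DF=∅
  L1: DF={L1}
  L2: DF={L4,L6,L7,L8}
  L3: DF={L4}
  L4: DF={L6,L8}
  L5: DF={L6,L7,L8}
  L6: DF={L1,L7}
  L7: DF={L8}
  L8: DF=∅

φ for q: defs {L2,L4,L7,L8}
  DF⁺ = {L1,L4,L6,L7,L8}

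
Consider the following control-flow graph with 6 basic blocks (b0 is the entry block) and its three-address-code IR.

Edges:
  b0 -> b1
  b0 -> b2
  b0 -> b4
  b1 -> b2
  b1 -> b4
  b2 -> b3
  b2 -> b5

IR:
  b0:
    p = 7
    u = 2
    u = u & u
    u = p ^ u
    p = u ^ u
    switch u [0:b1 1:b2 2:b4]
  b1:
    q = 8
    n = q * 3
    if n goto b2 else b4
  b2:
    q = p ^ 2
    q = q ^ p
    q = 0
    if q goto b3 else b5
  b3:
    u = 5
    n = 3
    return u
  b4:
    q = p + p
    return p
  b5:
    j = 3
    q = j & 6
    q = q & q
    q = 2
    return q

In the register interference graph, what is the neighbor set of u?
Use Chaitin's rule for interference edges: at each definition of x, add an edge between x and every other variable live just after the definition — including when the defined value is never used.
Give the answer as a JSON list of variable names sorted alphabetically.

Per-block:
  b0 def {p,u} use ∅
  b1 def {n,q} use ∅
  b2 def {q} use {p}
  b3 def {n,u} use ∅
  b4 def {q} use {p}
  b5 def {j,q} use ∅

Live sets:
  live b0: ∅→{p}
  live b1: {p}→{p}
  live b2: {p}→∅
  live b3: ∅→∅
  live b4: {p}→∅
  live b5: ∅→∅

Conflict graph:
  j↔∅
  n↔{p,u}
  p↔{n,q,u}
  q↔{p}
  u↔{n,p}

N(u) = ["n", "p"]

Answer: ["n", "p"]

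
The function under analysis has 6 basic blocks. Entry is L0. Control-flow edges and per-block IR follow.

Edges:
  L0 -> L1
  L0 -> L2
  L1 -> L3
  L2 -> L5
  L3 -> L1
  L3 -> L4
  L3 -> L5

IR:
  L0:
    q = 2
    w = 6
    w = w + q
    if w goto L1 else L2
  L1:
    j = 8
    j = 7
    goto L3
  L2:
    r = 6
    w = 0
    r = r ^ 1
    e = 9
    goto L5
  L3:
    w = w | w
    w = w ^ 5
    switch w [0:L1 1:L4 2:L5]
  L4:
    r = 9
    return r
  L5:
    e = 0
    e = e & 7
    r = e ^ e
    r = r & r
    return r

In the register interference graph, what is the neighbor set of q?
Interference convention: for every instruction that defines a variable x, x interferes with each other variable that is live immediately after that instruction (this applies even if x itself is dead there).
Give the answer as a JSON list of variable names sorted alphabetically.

Block summaries:
  L0 def {q,w} use ∅
  L1 def {j} use ∅
  L2 def {e,r,w} use ∅
  L3 def {w} use {w}
  L4 def {r} use ∅
  L5 def {e,r} use ∅

Backward fixpoint:
  L0 li=∅ lo={w}
  L1 li={w} lo={w}
  L2 li=∅ lo=∅
  L3 li={w} lo={w}
  L4 li=∅ lo=∅
  L5 li=∅ lo=∅

Conflict graph:
  e↔∅
  j↔{w}
  q↔{w}
  r↔{w}
  w↔{j,q,r}

N(q) = ["w"]

Answer: ["w"]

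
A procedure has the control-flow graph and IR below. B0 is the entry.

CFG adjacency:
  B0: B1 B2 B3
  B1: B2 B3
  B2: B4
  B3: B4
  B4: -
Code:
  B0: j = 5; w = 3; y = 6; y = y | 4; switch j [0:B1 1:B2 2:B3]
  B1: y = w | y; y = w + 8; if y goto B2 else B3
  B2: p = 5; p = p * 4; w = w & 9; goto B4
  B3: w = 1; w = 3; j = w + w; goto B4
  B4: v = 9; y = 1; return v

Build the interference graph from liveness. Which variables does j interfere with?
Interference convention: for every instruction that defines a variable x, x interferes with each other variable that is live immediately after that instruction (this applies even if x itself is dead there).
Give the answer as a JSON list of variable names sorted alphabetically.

def/use:
  B0: {j,w,y} / ∅
  B1: {y} / {w,y}
  B2: {p,w} / {w}
  B3: {j,w} / ∅
  B4: {v,y} / ∅

Liveness:
  B0: in=∅ out={w,y}
  B1: in={w,y} out={w}
  B2: in={w} out=∅
  B3: in=∅ out=∅
  B4: in=∅ out=∅

Interference:
  j↔{w,y}
  p↔{w}
  v↔{y}
  w↔{j,p,y}
  y↔{j,v,w}

N(j) = ["w", "y"]

Answer: ["w", "y"]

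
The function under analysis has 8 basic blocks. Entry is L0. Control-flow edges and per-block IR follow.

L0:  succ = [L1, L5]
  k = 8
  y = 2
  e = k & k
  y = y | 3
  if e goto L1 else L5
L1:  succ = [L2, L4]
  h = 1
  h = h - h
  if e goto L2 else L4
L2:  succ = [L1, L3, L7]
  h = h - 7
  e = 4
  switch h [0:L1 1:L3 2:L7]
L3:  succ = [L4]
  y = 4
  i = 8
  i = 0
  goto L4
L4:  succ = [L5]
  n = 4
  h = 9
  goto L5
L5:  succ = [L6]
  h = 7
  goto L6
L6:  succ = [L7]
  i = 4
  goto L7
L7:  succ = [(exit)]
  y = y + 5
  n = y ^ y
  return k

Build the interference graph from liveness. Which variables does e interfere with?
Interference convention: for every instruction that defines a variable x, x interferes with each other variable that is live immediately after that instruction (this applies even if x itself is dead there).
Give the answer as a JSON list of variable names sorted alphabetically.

def/use:
  L0: {e,k,y} / ∅
  L1: {h} / {e}
  L2: {e,h} / {h}
  L3: {i,y} / ∅
  L4: {h,n} / ∅
  L5: {h} / ∅
  L6: {i} / ∅
  L7: {n,y} / {k,y}

Live sets:
  L0 li=∅ lo={e,k,y}
  L1 li={e,k,y} lo={h,k,y}
  L2 li={h,k,y} lo={e,k,y}
  L3 li={k} lo={k,y}
  L4 li={k,y} lo={k,y}
  L5 li={k,y} lo={k,y}
  L6 li={k,y} lo={k,y}
  L7 li={k,y} lo=∅

Interference:
  e — {h,k,y}
  h — {e,k,y}
  i — {k,y}
  k — {e,h,i,n,y}
  n — {k,y}
  y — {e,h,i,k,n}

N(e) = ["h", "k", "y"]

Answer: ["h", "k", "y"]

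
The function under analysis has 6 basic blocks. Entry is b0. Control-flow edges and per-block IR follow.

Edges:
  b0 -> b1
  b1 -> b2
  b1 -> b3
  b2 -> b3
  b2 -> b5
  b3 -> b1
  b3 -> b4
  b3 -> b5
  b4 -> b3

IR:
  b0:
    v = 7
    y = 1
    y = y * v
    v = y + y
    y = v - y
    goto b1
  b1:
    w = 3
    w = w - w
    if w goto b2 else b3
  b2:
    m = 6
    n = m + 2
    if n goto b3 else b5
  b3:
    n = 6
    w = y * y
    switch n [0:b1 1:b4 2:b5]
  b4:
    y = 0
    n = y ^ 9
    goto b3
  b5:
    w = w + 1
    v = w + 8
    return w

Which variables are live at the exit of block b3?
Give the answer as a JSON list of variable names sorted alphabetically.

Answer: ["w", "y"]

Analysis:
Block summaries:
  b0 def {v,y} use ∅
  b1 def {w} use ∅
  b2 def {m,n} use ∅
  b3 def {n,w} use {y}
  b4 def {n,y} use ∅
  b5 def {v,w} use {w}

Liveness:
  b0: in=∅ out={y}
  b1: in={y} out={w,y}
  b2: in={w,y} out={w,y}
  b3: in={y} out={w,y}
  b4: in=∅ out={y}
  b5: in={w} out=∅

live-out(b3) = ["w", "y"]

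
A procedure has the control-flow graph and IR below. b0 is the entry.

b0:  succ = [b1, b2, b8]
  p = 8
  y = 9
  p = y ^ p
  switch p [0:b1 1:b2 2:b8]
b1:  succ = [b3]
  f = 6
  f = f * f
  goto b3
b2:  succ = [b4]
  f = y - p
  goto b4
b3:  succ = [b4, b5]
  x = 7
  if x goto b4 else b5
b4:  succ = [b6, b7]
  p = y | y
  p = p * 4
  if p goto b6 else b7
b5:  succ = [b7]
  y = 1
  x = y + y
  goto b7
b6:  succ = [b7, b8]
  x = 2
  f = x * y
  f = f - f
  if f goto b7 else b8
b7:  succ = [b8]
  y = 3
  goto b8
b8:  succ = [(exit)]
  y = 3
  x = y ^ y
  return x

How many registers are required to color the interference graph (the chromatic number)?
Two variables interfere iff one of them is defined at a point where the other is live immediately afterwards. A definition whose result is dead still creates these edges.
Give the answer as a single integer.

Block summaries:
  b0: def={p,y} ue=∅
  b1: def={f} ue=∅
  b2: def={f} ue={p,y}
  b3: def={x} ue=∅
  b4: def={p} ue={y}
  b5: def={x,y} ue=∅
  b6: def={f,x} ue={y}
  b7: def={y} ue=∅
  b8: def={x,y} ue=∅

Liveness:
  b0 li=∅ lo={p,y}
  b1 li={y} lo={y}
  b2 li={p,y} lo={y}
  b3 li={y} lo={y}
  b4 li={y} lo={y}
  b5 li=∅ lo=∅
  b6 li={y} lo=∅
  b7 li=∅ lo=∅
  b8 li=∅ lo=∅

Interfere edges:
  f↔{y}
  p↔{y}
  x↔{y}
  y↔{f,p,x}

Chromatic number:
  {f,y} pairwise interfere (2-clique) ⇒ χ ≥ 2
  2-colouring: R0={y}  R1={f,p,x}
  χ = 2

Answer: 2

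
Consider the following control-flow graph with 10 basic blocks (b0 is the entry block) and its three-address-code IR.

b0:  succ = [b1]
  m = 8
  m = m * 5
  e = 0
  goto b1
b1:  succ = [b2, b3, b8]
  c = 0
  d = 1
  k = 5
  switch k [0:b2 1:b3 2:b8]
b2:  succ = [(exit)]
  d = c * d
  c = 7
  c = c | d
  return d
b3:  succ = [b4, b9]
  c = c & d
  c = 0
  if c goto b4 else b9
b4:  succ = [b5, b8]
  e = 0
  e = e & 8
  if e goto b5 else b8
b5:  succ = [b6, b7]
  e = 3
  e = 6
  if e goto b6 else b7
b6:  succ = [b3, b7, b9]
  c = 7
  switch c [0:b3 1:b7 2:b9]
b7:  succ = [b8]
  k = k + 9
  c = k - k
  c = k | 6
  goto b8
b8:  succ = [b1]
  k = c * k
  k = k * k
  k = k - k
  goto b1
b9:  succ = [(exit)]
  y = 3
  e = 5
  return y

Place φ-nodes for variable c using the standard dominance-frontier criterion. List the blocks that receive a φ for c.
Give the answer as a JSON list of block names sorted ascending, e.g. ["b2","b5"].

idom tree: b1←b0 b2←b1 b3←b1 b4←b3 b5←b4 b6←b5 b7←b5 b8←b1 b9←b3
Dom at joins:
  b1: preds {b0,b8}: {b0} ∩ {b0,b1,b8} = {b0}; idom=b0
  b3: preds {b1,b6}: {b0,b1} ∩ {b0,b1,b3,b4,b5,b6} = {b0,b1}; idom=b1
  b7: preds {b5,b6}: {b0,b1,b3,b4,b5} ∩ {b0,b1,b3,b4,b5,b6} = {b0,b1,b3,b4,b5}; idom=b5
  b8: preds {b1,b4,b7}: {b0,b1} ∩ {b0,b1,b3,b4} ∩ {b0,b1,b3,b4,b5,b7} = {b0,b1}; idom=b1
  b9: preds {b3,b6}: {b0,b1,b3} ∩ {b0,b1,b3,b4,b5,b6} = {b0,b1,b3}; idom=b3

Frontier:
  join b1 pred b0: · stop@b0
  join b1 pred b8: b8→b1 stop@b0
  join b3 pred b1: · stop@b1
  join b3 pred b6: b6→b5→b4→b3 stop@b1
  join b7 pred b5: · stop@b5
  join b7 pred b6: b6 stop@b5
  join b8 pred b1: · stop@b1
  join b8 pred b4: b4→b3 stop@b1
  join b8 pred b7: b7→b5→b4→b3 stop@b1
  join b9 pred b3: · stop@b3
  join b9 pred b6: b6→b5→b4 stop@b3
  DF(b0)=∅
  DF(b1)={b1}
  DF(b2)=∅
  DF(b3)={b3,b8}
  DF(b4)={b3,b8,b9}
  DF(b5)={b3,b8,b9}
  DF(b6)={b3,b7,b9}
  DF(b7)={b8}
  DF(b8)={b1}
  DF(b9)=∅

φ for c: defs {b1,b2,b3,b6,b7}
  DF⁺ = {b1,b3,b7,b8,b9}

Answer: ["b1", "b3", "b7", "b8", "b9"]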